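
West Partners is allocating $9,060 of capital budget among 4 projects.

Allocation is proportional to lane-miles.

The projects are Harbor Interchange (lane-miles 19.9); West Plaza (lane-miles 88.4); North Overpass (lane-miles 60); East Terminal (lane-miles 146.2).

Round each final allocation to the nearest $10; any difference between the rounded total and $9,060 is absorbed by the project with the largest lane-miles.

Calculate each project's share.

Total lane-miles = 19.9 + 88.4 + 60 + 146.2 = 314.5.
Unrounded shares: Harbor Interchange 573.27; West Plaza 2,546.59; North Overpass 1,728.46; East Terminal 4,211.68.
At nearest $10: Harbor Interchange $570; West Plaza $2,550; North Overpass $1,730; East Terminal $4,210. Sum = $9,060.
Rounded total matches; no reconciliation needed.

Harbor Interchange: $570 · West Plaza: $2,550 · North Overpass: $1,730 · East Terminal: $4,210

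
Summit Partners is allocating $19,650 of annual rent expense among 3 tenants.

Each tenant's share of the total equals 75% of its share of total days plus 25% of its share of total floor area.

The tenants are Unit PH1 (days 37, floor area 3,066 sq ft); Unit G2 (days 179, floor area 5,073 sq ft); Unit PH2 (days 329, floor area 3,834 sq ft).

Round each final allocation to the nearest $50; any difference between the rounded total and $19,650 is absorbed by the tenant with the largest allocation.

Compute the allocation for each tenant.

Days total 545; floor area total 11,973.
Combined weights (75% days + 25% floor area): Unit PH1 0.1149; Unit G2 0.3523; Unit PH2 0.5328.
Proportional shares: Unit PH1 2,258.50; Unit G2 6,921.83; Unit PH2 10,469.67.
After rounding ($50): Unit PH1 $2,250; Unit G2 $6,900; Unit PH2 $10,450. Sum = $19,600.
Difference $19,650 − $19,600 = +$50 applied to largest allocation (Unit PH2): Unit PH2 becomes $10,500.

Unit PH1: $2,250; Unit G2: $6,900; Unit PH2: $10,500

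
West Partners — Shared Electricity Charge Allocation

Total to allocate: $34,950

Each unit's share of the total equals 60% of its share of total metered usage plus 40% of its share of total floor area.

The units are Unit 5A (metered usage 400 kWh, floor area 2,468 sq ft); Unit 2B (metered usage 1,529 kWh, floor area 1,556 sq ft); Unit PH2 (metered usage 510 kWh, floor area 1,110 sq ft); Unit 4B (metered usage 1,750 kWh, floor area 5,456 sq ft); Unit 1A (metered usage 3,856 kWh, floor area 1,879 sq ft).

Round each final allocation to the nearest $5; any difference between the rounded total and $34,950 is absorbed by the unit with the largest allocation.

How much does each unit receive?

Unit 5A: $3,810; Unit 2B: $5,730; Unit PH2: $2,575; Unit 4B: $10,680; Unit 1A: $12,155

Metered usage total 8,045; floor area total 12,469.
Blended shares (60% metered usage + 40% floor area): Unit 5A 0.1090; Unit 2B 0.1639; Unit PH2 0.0736; Unit 4B 0.3055; Unit 1A 0.3479.
Raw shares: Unit 5A 3,809.71; Unit 2B 5,730.03; Unit PH2 2,573.87; Unit 4B 10,678.69; Unit 1A 12,157.70.
After rounding ($5): Unit 5A $3,810; Unit 2B $5,730; Unit PH2 $2,575; Unit 4B $10,680; Unit 1A $12,160. Sum = $34,955.
Difference $34,950 − $34,955 = −$5 applied to largest allocation (Unit 1A): Unit 1A becomes $12,155.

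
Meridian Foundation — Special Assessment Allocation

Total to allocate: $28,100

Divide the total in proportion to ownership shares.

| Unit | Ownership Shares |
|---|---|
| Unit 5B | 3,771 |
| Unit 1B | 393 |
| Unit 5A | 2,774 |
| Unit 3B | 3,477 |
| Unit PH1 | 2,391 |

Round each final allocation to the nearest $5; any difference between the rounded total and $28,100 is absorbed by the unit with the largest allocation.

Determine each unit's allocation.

Total ownership shares = 12,806.
Raw shares: Unit 5B 3,771/12,806 × $28,100 = 8,274.64; Unit 1B 393/12,806 × $28,100 = 862.35; Unit 5A 2,774/12,806 × $28,100 = 6,086.94; Unit 3B 3,477/12,806 × $28,100 = 7,629.53; Unit PH1 2,391/12,806 × $28,100 = 5,246.53.
At nearest $5: Unit 5B $8,275; Unit 1B $860; Unit 5A $6,085; Unit 3B $7,630; Unit PH1 $5,245. Sum = $28,095.
Difference $28,100 − $28,095 = +$5 applied to largest allocation (Unit 5B): Unit 5B becomes $8,280.

Unit 5B: $8,280; Unit 1B: $860; Unit 5A: $6,085; Unit 3B: $7,630; Unit PH1: $5,245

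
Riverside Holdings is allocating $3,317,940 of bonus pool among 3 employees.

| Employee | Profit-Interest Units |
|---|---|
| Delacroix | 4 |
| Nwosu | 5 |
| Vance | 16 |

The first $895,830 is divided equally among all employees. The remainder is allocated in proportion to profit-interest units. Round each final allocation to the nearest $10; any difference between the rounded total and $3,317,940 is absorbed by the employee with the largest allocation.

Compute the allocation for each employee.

Delacroix: $686,150 · Nwosu: $783,030 · Vance: $1,848,760

Equal tier: $895,830 ÷ 3 = $298,610 apiece.
Remainder $2,422,110 by profit-interest units (total 25): Delacroix 387,537.60 → $387,540; Nwosu 484,422.00 → $484,420; Vance 1,550,150.40 → $1,550,150.
Totals: Delacroix $298,610 + $387,540 = $686,150; Nwosu $298,610 + $484,420 = $783,030; Vance $298,610 + $1,550,150 = $1,848,760.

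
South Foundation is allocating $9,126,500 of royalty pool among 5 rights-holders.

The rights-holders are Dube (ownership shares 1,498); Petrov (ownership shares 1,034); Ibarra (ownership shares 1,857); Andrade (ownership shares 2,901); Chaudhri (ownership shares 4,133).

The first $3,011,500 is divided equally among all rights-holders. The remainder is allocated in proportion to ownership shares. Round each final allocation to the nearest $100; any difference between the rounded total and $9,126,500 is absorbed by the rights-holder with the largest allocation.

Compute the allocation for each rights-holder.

Dube: $1,404,200; Petrov: $1,155,800; Ibarra: $1,596,400; Andrade: $2,155,300; Chaudhri: $2,814,800

Equal tier: $3,011,500 ÷ 5 = $602,300 apiece.
Remainder $6,115,000 by ownership shares (total 11,423): Dube 801,914.56 → $801,900; Petrov 553,524.47 → $553,500; Ibarra 994,095.68 → $994,100; Andrade 1,552,973.39 → $1,553,000; Chaudhri 2,212,491.90 → $2,212,500.
Totals: Dube $602,300 + $801,900 = $1,404,200; Petrov $602,300 + $553,500 = $1,155,800; Ibarra $602,300 + $994,100 = $1,596,400; Andrade $602,300 + $1,553,000 = $2,155,300; Chaudhri $602,300 + $2,212,500 = $2,814,800.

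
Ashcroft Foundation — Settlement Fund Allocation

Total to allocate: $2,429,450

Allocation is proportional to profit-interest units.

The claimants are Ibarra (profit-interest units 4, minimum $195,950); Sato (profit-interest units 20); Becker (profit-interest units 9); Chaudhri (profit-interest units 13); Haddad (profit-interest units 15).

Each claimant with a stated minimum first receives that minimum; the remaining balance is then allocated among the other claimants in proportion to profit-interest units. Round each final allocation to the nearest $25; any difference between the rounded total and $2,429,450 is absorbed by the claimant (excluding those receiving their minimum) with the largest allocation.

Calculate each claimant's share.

Minimums first: Ibarra $195,950. Balance $2,233,500.
Balance split over remaining profit-interest units 57: Sato 783,684.21 → $783,675; Becker 352,657.89 → $352,650; Chaudhri 509,394.74 → $509,400; Haddad 587,763.16 → $587,775.

Ibarra: $195,950 | Sato: $783,675 | Becker: $352,650 | Chaudhri: $509,400 | Haddad: $587,775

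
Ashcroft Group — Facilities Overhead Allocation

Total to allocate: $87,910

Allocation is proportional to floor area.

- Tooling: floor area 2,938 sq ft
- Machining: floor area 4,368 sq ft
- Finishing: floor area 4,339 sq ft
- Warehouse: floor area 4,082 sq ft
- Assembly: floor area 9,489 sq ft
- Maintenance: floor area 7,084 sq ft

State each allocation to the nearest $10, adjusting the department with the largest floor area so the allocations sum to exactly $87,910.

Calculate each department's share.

Tooling: $8,000; Machining: $11,890; Finishing: $11,810; Warehouse: $11,110; Assembly: $25,820; Maintenance: $19,280

Floor area total: 2,938 + 4,368 + 4,339 + 4,082 + 9,489 + 7,084 = 32,300.
Raw shares: Tooling 7,996.27; Machining 11,888.26; Finishing 11,809.33; Warehouse 11,109.86; Assembly 25,825.94; Maintenance 19,280.32.
Rounded to nearest $10: Tooling $8,000; Machining $11,890; Finishing $11,810; Warehouse $11,110; Assembly $25,830; Maintenance $19,280. Sum = $87,920.
Difference $87,910 − $87,920 = −$10 applied to largest floor area (Assembly): Assembly becomes $25,820.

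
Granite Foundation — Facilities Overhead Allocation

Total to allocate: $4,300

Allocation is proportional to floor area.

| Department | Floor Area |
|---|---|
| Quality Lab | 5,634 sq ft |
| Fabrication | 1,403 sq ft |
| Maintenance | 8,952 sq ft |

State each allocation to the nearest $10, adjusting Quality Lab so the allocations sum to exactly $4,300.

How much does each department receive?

Combined floor area = 15,989.
Pro-rata amounts: Quality Lab 5,634/15,989 × $4,300 = 1,515.18; Fabrication 1,403/15,989 × $4,300 = 377.32; Maintenance 8,952/15,989 × $4,300 = 2,407.51.
At nearest $10: Quality Lab $1,520; Fabrication $380; Maintenance $2,410. Sum = $4,310.
Difference $4,300 − $4,310 = −$10 applied to Quality Lab: Quality Lab becomes $1,510.

Quality Lab: $1,510 · Fabrication: $380 · Maintenance: $2,410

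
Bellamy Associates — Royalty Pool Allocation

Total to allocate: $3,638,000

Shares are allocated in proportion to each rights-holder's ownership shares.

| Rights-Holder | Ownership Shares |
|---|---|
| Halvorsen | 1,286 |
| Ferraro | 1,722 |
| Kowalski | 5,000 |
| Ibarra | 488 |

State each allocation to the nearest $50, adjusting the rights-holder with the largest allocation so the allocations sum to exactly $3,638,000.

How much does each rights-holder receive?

Total ownership shares = 8,496.
Raw shares: Halvorsen 1,286/8,496 × $3,638,000 = 550,667.14; Ferraro 1,722/8,496 × $3,638,000 = 737,362.99; Kowalski 5,000/8,496 × $3,638,000 = 2,141,007.53; Ibarra 488/8,496 × $3,638,000 = 208,962.34.
At nearest $50: Halvorsen $550,650; Ferraro $737,350; Kowalski $2,141,000; Ibarra $208,950. Sum = $3,637,950.
Difference $3,638,000 − $3,637,950 = +$50 applied to largest allocation (Kowalski): Kowalski becomes $2,141,050.

Halvorsen: $550,650 · Ferraro: $737,350 · Kowalski: $2,141,050 · Ibarra: $208,950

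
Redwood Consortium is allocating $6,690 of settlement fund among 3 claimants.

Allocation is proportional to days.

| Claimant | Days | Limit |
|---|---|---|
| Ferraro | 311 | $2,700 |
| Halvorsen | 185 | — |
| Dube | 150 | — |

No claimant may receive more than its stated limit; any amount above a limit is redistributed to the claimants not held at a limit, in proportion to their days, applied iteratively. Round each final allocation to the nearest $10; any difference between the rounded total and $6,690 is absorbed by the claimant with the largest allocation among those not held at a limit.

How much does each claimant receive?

Ferraro: $2,700; Halvorsen: $2,200; Dube: $1,790

Sum of days: 646.
Proportional shares (ignoring caps): Ferraro 3,220.73; Halvorsen 1,915.87; Dube 1,553.41.
Held at cap: Ferraro ($2,700); balance $3,990 reallocated over remaining days 335.
Redistributed shares: Halvorsen 2,203.43 → $2,200; Dube 1,786.57 → $1,790.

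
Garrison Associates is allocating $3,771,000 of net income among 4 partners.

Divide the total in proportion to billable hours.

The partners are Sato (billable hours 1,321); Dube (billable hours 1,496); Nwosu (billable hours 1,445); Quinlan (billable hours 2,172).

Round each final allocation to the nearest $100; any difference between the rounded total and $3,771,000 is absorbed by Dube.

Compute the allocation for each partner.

Sum of billable hours: 6,434.
Proportional shares: Sato 1,321/6,434 × $3,771,000 = 774,244.79; Dube 1,496/6,434 × $3,771,000 = 876,813.18; Nwosu 1,445/6,434 × $3,771,000 = 846,921.82; Quinlan 2,172/6,434 × $3,771,000 = 1,273,020.21.
After rounding ($100): Sato $774,200; Dube $876,800; Nwosu $846,900; Quinlan $1,273,000. Sum = $3,770,900.
Difference $3,771,000 − $3,770,900 = +$100 applied to Dube: Dube becomes $876,900.

Sato: $774,200; Dube: $876,900; Nwosu: $846,900; Quinlan: $1,273,000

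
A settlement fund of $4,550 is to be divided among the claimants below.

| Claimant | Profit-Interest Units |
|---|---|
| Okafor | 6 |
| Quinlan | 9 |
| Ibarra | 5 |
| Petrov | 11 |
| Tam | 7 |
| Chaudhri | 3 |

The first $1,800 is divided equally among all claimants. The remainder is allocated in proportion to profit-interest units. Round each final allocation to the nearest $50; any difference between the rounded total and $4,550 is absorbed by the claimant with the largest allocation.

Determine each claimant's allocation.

Okafor: $700 · Quinlan: $900 · Ibarra: $650 · Petrov: $1,050 · Tam: $750 · Chaudhri: $500

$1,800 shared equally gives $300 per claimant.
Remainder $2,750 by profit-interest units (total 41): Okafor 402.44 → $400; Quinlan 603.66 → $600; Ibarra 335.37 → $350; Petrov 737.80 → $750; Tam 469.51 → $450; Chaudhri 201.22 → $200.
Totals: Okafor $300 + $400 = $700; Quinlan $300 + $600 = $900; Ibarra $300 + $350 = $650; Petrov $300 + $750 = $1,050; Tam $300 + $450 = $750; Chaudhri $300 + $200 = $500.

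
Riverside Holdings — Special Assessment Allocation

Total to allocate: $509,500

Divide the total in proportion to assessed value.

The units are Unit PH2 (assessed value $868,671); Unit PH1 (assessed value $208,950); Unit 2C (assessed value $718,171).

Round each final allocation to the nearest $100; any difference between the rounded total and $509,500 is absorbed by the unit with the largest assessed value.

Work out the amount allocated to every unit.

Total assessed value = 868,671 + 208,950 + 718,171 = 1,795,792.
Unrounded shares: Unit PH2 246,458.32; Unit PH1 59,283.05; Unit 2C 203,758.63.
At nearest $100: Unit PH2 $246,500; Unit PH1 $59,300; Unit 2C $203,800. Sum = $509,600.
Difference $509,500 − $509,600 = −$100 applied to largest assessed value (Unit PH2): Unit PH2 becomes $246,400.

Unit PH2: $246,400 | Unit PH1: $59,300 | Unit 2C: $203,800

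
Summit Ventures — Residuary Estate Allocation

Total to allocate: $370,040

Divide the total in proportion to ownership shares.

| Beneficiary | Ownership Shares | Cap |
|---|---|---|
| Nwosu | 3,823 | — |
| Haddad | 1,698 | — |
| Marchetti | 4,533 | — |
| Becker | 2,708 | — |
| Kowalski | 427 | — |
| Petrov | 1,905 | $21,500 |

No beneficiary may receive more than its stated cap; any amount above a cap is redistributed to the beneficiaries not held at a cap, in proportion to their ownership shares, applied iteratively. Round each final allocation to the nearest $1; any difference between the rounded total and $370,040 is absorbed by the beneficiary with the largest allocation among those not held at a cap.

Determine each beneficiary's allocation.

Sum of ownership shares: 15,094.
Pro-rata shares before constraints: Nwosu 93,723.53; Haddad 41,627.66; Marchetti 111,129.68; Becker 66,388.52; Kowalski 10,468.20; Petrov 46,702.41.
Cap binds for Petrov ($21,500); remaining pool $348,540 reallocated over remaining ownership shares 13,189.
Remaining shares: Nwosu 101,028.77 → $101,029; Haddad 44,872.31 → $44,872; Marchetti 119,791.63 → $119,792; Becker 71,563.15 → $71,563; Kowalski 11,284.14 → $11,284.

Nwosu: $101,029; Haddad: $44,872; Marchetti: $119,792; Becker: $71,563; Kowalski: $11,284; Petrov: $21,500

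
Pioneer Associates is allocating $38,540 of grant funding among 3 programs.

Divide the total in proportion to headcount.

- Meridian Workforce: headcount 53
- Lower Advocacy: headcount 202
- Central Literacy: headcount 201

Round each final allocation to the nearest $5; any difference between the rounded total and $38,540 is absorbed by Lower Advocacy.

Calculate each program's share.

Headcount total: 456.
Proportional shares: Meridian Workforce 53/456 × $38,540 = 4,479.43; Lower Advocacy 202/456 × $38,540 = 17,072.54; Central Literacy 201/456 × $38,540 = 16,988.03.
At nearest $5: Meridian Workforce $4,480; Lower Advocacy $17,075; Central Literacy $16,990. Sum = $38,545.
Difference $38,540 − $38,545 = −$5 applied to Lower Advocacy: Lower Advocacy becomes $17,070.

Meridian Workforce: $4,480 | Lower Advocacy: $17,070 | Central Literacy: $16,990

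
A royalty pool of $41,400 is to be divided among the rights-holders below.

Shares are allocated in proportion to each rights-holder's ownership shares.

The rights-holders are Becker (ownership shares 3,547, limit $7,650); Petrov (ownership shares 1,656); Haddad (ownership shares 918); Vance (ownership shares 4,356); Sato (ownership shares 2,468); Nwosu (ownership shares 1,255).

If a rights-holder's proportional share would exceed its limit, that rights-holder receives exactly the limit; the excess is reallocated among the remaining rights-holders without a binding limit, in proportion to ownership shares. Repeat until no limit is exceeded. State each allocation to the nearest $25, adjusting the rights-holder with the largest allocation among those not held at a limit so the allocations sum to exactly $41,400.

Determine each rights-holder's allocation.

Becker: $7,650 · Petrov: $5,250 · Haddad: $2,900 · Vance: $13,800 · Sato: $7,825 · Nwosu: $3,975

Combined ownership shares = 14,200.
Proportional shares (ignoring caps): Becker 10,341.25; Petrov 4,828.06; Haddad 2,676.42; Vance 12,699.89; Sato 7,195.44; Nwosu 3,658.94.
Held at cap: Becker ($7,650); residual $33,750 reallocated over remaining ownership shares 10,653.
Redistributed shares: Petrov 5,246.41 → $5,250; Haddad 2,908.34 → $2,900; Vance 13,800.34 → $13,800; Sato 7,818.92 → $7,825; Nwosu 3,975.99 → $3,975.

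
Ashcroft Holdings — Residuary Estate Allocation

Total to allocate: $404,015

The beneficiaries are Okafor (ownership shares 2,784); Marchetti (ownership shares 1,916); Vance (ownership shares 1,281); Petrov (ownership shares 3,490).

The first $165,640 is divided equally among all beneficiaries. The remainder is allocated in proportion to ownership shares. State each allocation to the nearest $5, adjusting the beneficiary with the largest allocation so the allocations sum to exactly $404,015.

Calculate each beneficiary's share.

Okafor: $111,480; Marchetti: $89,635; Vance: $73,650; Petrov: $129,250

Equal tier: $165,640 ÷ 4 = $41,410 apiece.
Remainder $238,375 by ownership shares (total 9,471): Okafor 70,070.32 → $70,070; Marchetti 48,223.68 → $48,225; Vance 32,241.41 → $32,240; Petrov 87,839.59 → $87,840.
Totals: Okafor $41,410 + $70,070 = $111,480; Marchetti $41,410 + $48,225 = $89,635; Vance $41,410 + $32,240 = $73,650; Petrov $41,410 + $87,840 = $129,250.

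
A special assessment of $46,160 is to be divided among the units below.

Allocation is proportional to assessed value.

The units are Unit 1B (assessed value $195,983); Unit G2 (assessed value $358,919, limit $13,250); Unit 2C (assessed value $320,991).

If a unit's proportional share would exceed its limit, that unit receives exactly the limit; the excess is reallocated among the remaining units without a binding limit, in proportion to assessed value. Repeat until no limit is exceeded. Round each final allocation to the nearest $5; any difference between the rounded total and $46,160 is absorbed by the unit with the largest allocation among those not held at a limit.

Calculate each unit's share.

Unit 1B: $12,475; Unit G2: $13,250; Unit 2C: $20,435

Sum of assessed value: 875,893.
Pro-rata shares before constraints: Unit 1B 10,328.40; Unit G2 18,915.21; Unit 2C 16,916.39.
Held at cap: Unit G2 ($13,250); balance $32,910 reallocated over remaining assessed value 516,974.
Remaining shares: Unit 1B 12,476.06 → $12,475; Unit 2C 20,433.94 → $20,435.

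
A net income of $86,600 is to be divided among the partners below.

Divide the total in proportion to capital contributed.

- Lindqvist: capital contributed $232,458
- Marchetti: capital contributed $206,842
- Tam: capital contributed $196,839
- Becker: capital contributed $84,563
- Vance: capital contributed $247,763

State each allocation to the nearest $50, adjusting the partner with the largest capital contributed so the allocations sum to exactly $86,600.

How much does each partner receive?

Lindqvist: $20,800 · Marchetti: $18,500 · Tam: $17,600 · Becker: $7,550 · Vance: $22,150

Total capital contributed = 232,458 + 206,842 + 196,839 + 84,563 + 247,763 = 968,465.
Proportional shares: Lindqvist 20,786.36; Marchetti 18,495.78; Tam 17,601.31; Becker 7,561.61; Vance 22,154.93.
At nearest $50: Lindqvist $20,800; Marchetti $18,500; Tam $17,600; Becker $7,550; Vance $22,150. Sum = $86,600.
Rounded total matches; no reconciliation needed.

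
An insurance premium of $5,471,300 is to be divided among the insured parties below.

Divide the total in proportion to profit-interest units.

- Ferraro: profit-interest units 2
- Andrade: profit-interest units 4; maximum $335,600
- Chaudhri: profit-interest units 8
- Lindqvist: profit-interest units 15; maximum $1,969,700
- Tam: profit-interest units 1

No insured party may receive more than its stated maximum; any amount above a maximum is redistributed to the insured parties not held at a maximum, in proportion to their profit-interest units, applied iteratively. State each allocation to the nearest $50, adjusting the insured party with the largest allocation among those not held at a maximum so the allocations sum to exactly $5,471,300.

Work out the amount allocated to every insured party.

Ferraro: $575,650 · Andrade: $335,600 · Chaudhri: $2,302,550 · Lindqvist: $1,969,700 · Tam: $287,800

Profit-interest units total: 30.
Pro-rata shares before constraints: Ferraro 364,753.33; Andrade 729,506.67; Chaudhri 1,459,013.33; Lindqvist 2,735,650.00; Tam 182,376.67.
Cap binds for Andrade ($335,600), Lindqvist ($1,969,700); remaining pool $3,166,000 reallocated over remaining profit-interest units 11.
Remaining shares: Ferraro 575,636.36 → $575,650; Chaudhri 2,302,545.45 → $2,302,550; Tam 287,818.18 → $287,800.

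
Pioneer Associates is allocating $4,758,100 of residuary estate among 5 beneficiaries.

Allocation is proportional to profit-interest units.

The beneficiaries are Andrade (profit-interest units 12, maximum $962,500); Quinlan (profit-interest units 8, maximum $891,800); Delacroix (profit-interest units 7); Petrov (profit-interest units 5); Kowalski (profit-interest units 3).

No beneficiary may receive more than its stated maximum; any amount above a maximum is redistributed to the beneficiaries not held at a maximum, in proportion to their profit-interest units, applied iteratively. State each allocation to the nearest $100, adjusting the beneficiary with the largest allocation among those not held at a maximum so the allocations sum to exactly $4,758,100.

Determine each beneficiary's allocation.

Andrade: $962,500 | Quinlan: $891,800 | Delacroix: $1,355,100 | Petrov: $967,900 | Kowalski: $580,800

Combined profit-interest units = 35.
Unconstrained shares: Andrade 1,631,348.57; Quinlan 1,087,565.71; Delacroix 951,620.00; Petrov 679,728.57; Kowalski 407,837.14.
Held at cap: Andrade ($962,500), Quinlan ($891,800); residual $2,903,800 reallocated over remaining profit-interest units 15.
Remaining shares: Delacroix 1,355,106.67 → $1,355,100; Petrov 967,933.33 → $967,900; Kowalski 580,760.00 → $580,800.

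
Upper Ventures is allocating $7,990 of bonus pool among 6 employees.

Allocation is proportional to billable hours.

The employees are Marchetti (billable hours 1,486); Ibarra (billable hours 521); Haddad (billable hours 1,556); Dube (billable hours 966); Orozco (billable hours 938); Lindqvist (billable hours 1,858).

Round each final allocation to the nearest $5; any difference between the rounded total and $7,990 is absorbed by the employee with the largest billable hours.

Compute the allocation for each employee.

Total billable hours = 1,486 + 521 + 1,556 + 966 + 938 + 1,858 = 7,325.
Proportional shares: Marchetti 1,620.91; Ibarra 568.30; Haddad 1,697.26; Dube 1,053.70; Orozco 1,023.16; Lindqvist 2,026.68.
At nearest $5: Marchetti $1,620; Ibarra $570; Haddad $1,695; Dube $1,055; Orozco $1,025; Lindqvist $2,025. Sum = $7,990.
Sum already equals the total — no adjustment.

Marchetti: $1,620 | Ibarra: $570 | Haddad: $1,695 | Dube: $1,055 | Orozco: $1,025 | Lindqvist: $2,025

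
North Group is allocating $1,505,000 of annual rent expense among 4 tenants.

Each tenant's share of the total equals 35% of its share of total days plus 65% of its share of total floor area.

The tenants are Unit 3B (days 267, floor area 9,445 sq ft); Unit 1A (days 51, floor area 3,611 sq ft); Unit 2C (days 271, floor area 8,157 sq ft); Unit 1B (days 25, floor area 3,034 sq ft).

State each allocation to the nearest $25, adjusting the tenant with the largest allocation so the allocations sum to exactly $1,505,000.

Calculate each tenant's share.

Unit 3B: $610,125; Unit 1A: $189,450; Unit 2C: $561,575; Unit 1B: $143,850

Days total 614; floor area total 24,247.
Blended shares (35% days + 65% floor area): Unit 3B 0.4054; Unit 1A 0.1259; Unit 2C 0.3731; Unit 1B 0.0956.
Unrounded shares: Unit 3B 610,119.43; Unit 1A 189,439.36; Unit 2C 561,586.41; Unit 1B 143,854.80.
At nearest $25: Unit 3B $610,125; Unit 1A $189,450; Unit 2C $561,575; Unit 1B $143,850. Sum = $1,505,000.
Rounded total matches; no reconciliation needed.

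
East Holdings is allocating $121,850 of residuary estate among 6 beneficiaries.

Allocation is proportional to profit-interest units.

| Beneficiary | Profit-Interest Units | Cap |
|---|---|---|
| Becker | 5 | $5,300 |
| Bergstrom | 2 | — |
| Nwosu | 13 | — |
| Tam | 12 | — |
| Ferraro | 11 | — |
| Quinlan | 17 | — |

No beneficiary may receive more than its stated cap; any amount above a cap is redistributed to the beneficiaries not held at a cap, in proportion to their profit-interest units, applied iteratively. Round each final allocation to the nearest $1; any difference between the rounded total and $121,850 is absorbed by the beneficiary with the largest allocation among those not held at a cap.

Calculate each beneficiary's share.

Sum of profit-interest units: 60.
Unconstrained shares: Becker 10,154.17; Bergstrom 4,061.67; Nwosu 26,400.83; Tam 24,370.00; Ferraro 22,339.17; Quinlan 34,524.17.
Capped: Becker ($5,300); balance $116,550 reallocated over remaining profit-interest units 55.
Remaining shares: Bergstrom 4,238.18 → $4,238; Nwosu 27,548.18 → $27,548; Tam 25,429.09 → $25,429; Ferraro 23,310.00 → $23,310; Quinlan 36,024.55 → $36,025.

Becker: $5,300; Bergstrom: $4,238; Nwosu: $27,548; Tam: $25,429; Ferraro: $23,310; Quinlan: $36,025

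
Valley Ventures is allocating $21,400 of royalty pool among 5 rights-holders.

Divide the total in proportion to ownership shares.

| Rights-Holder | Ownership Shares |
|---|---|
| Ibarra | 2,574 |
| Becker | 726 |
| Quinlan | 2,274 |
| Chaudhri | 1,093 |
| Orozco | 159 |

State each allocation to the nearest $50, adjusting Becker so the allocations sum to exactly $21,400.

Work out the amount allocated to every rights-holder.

Sum of ownership shares: 6,826.
Proportional shares: Ibarra 2,574/6,826 × $21,400 = 8,069.67; Becker 726/6,826 × $21,400 = 2,276.06; Quinlan 2,274/6,826 × $21,400 = 7,129.15; Chaudhri 1,093/6,826 × $21,400 = 3,426.63; Orozco 159/6,826 × $21,400 = 498.48.
After rounding ($50): Ibarra $8,050; Becker $2,300; Quinlan $7,150; Chaudhri $3,450; Orozco $500. Sum = $21,450.
Difference $21,400 − $21,450 = −$50 applied to Becker: Becker becomes $2,250.

Ibarra: $8,050 | Becker: $2,250 | Quinlan: $7,150 | Chaudhri: $3,450 | Orozco: $500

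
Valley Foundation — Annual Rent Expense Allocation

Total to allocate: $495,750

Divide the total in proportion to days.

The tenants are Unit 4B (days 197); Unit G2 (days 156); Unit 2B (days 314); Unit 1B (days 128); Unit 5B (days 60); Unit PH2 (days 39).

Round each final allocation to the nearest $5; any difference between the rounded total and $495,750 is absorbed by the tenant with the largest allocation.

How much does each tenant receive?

Combined days = 894.
Proportional shares: Unit 4B 197/894 × $495,750 = 109,242.45; Unit G2 156/894 × $495,750 = 86,506.71; Unit 2B 314/894 × $495,750 = 174,122.48; Unit 1B 128/894 × $495,750 = 70,979.87; Unit 5B 60/894 × $495,750 = 33,271.81; Unit PH2 39/894 × $495,750 = 21,626.68.
After rounding ($5): Unit 4B $109,240; Unit G2 $86,505; Unit 2B $174,120; Unit 1B $70,980; Unit 5B $33,270; Unit PH2 $21,625. Sum = $495,740.
Difference $495,750 − $495,740 = +$10 applied to largest allocation (Unit 2B): Unit 2B becomes $174,130.

Unit 4B: $109,240 | Unit G2: $86,505 | Unit 2B: $174,130 | Unit 1B: $70,980 | Unit 5B: $33,270 | Unit PH2: $21,625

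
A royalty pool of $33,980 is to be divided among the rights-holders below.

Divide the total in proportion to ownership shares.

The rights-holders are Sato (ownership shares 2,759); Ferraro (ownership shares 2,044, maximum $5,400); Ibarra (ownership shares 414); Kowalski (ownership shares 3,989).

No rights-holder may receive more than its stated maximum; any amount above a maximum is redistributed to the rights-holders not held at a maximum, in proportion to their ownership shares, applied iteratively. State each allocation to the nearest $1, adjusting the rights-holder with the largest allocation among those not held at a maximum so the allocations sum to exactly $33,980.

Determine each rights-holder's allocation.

Sato: $11,010 · Ferraro: $5,400 · Ibarra: $1,652 · Kowalski: $15,918

Sum of ownership shares: 9,206.
Unconstrained shares: Sato 10,183.67; Ferraro 7,544.55; Ibarra 1,528.10; Kowalski 14,723.68.
Capped: Ferraro ($5,400); remaining pool $28,580 reallocated over remaining ownership shares 7,162.
Redistributed shares: Sato 11,009.80 → $11,010; Ibarra 1,652.07 → $1,652; Kowalski 15,918.13 → $15,918.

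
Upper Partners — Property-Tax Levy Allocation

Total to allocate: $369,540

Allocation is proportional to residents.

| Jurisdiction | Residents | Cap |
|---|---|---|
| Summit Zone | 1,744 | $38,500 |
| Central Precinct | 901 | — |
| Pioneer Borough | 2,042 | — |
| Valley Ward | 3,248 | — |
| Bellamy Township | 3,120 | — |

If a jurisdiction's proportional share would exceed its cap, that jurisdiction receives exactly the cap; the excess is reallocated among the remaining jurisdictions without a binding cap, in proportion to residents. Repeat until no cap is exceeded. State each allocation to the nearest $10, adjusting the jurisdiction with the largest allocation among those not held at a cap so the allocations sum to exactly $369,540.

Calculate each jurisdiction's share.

Summit Zone: $38,500 · Central Precinct: $32,030 · Pioneer Borough: $72,600 · Valley Ward: $115,480 · Bellamy Township: $110,930

Combined residents = 11,055.
Pro-rata shares before constraints: Summit Zone 58,297.40; Central Precinct 30,118.09; Pioneer Borough 68,258.77; Valley Ward 108,572.22; Bellamy Township 104,293.51.
Cap binds for Summit Zone ($38,500); remaining pool $331,040 reallocated over remaining residents 9,311.
Shares after redistribution: Central Precinct 32,033.84 → $32,030; Pioneer Borough 72,600.55 → $72,600; Valley Ward 115,478.24 → $115,480; Bellamy Township 110,927.38 → $110,930.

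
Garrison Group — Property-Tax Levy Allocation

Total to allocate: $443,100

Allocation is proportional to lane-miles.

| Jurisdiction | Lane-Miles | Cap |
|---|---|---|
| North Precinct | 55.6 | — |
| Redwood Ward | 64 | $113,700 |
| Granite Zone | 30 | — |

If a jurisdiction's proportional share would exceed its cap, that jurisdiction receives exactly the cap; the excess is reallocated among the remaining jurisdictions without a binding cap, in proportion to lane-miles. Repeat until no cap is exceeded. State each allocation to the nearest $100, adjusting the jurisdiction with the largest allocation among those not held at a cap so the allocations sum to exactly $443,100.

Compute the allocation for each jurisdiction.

Sum of lane-miles: 149.6.
Unconstrained shares: North Precinct 164,681.55; Redwood Ward 189,561.50; Granite Zone 88,856.95.
Capped: Redwood Ward ($113,700); residual $329,400 reallocated over remaining lane-miles 85.6.
Shares after redistribution: North Precinct 213,956.07 → $214,000; Granite Zone 115,443.93 → $115,400.

North Precinct: $214,000 | Redwood Ward: $113,700 | Granite Zone: $115,400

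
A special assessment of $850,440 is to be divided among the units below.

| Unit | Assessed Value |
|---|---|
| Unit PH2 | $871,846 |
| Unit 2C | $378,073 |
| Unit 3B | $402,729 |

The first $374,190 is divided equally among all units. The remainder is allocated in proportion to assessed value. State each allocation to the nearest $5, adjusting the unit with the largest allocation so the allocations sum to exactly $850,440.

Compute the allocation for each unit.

Unit PH2: $375,975; Unit 2C: $233,680; Unit 3B: $240,785

Equal tier: $374,190 ÷ 3 = $124,730 apiece.
Remainder $476,250 by assessed value (total 1,652,648): Unit PH2 251,243.25 → $251,245; Unit 2C 108,950.77 → $108,950; Unit 3B 116,055.98 → $116,055.
Totals: Unit PH2 $124,730 + $251,245 = $375,975; Unit 2C $124,730 + $108,950 = $233,680; Unit 3B $124,730 + $116,055 = $240,785.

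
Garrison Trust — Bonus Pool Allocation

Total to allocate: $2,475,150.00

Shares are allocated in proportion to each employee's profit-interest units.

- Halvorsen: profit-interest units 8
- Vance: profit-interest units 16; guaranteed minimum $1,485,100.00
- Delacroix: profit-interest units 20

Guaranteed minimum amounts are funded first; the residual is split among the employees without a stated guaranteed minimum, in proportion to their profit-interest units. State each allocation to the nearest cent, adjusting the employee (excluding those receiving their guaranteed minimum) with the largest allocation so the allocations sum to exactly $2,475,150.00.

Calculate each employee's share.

Halvorsen: $282,871.43 | Vance: $1,485,100.00 | Delacroix: $707,178.57

Fund the minimums — Vance $1,485,100.00. Balance $990,050.00.
Balance split over remaining profit-interest units 28: Halvorsen 282,871.4286 → $282,871.43; Delacroix 707,178.5714 → $707,178.57.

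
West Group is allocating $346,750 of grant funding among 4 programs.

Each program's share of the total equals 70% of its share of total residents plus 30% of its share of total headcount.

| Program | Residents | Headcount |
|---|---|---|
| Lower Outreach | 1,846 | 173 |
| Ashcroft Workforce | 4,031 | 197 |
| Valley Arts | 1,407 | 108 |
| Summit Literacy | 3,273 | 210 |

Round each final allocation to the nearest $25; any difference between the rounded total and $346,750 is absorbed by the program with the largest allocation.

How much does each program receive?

Lower Outreach: $68,600; Ashcroft Workforce: $122,475; Valley Arts: $48,675; Summit Literacy: $107,000

Totals — residents 10,557, headcount 688.
Composite weights (70% residents + 30% headcount): Lower Outreach 0.1978; Ashcroft Workforce 0.3532; Valley Arts 0.1404; Summit Literacy 0.3086.
Proportional shares: Lower Outreach 68,600.41; Ashcroft Workforce 122,466.39; Valley Arts 48,679.04; Summit Literacy 107,004.15.
Rounded to nearest $25: Lower Outreach $68,600; Ashcroft Workforce $122,475; Valley Arts $48,675; Summit Literacy $107,000. Sum = $346,750.
Sum already equals the total — no adjustment.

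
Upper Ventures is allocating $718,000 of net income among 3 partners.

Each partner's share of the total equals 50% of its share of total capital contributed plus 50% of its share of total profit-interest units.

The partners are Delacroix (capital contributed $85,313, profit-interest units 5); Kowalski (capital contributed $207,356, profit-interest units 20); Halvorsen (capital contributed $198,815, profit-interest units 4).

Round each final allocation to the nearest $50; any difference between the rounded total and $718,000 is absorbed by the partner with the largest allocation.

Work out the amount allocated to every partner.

Capital contributed total 491,484; profit-interest units total 29.
Combined weights (50% capital contributed + 50% profit-interest units): Delacroix 0.1730; Kowalski 0.5558; Halvorsen 0.2712.
Unrounded shares: Delacroix 124,212.65; Kowalski 399,047.50; Halvorsen 194,739.84.
At nearest $50: Delacroix $124,200; Kowalski $399,050; Halvorsen $194,750. Sum = $718,000.
No rounding difference to absorb.

Delacroix: $124,200 | Kowalski: $399,050 | Halvorsen: $194,750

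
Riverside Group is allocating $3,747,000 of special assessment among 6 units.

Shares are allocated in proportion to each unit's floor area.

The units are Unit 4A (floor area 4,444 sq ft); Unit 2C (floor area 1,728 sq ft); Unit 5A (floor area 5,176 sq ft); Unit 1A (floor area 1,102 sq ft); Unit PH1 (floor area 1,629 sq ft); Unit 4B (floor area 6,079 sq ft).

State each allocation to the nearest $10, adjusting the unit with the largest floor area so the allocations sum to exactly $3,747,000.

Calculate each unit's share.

Floor area total: 20,158.
Unrounded shares: Unit 4A 4,444/20,158 × $3,747,000 = 826,057.55; Unit 2C 1,728/20,158 × $3,747,000 = 321,203.29; Unit 5A 5,176/20,158 × $3,747,000 = 962,122.83; Unit 1A 1,102/20,158 × $3,747,000 = 204,841.45; Unit PH1 1,629/20,158 × $3,747,000 = 302,801.02; Unit 4B 6,079/20,158 × $3,747,000 = 1,129,973.86.
After rounding ($10): Unit 4A $826,060; Unit 2C $321,200; Unit 5A $962,120; Unit 1A $204,840; Unit PH1 $302,800; Unit 4B $1,129,970. Sum = $3,746,990.
Difference $3,747,000 − $3,746,990 = +$10 applied to largest floor area (Unit 4B): Unit 4B becomes $1,129,980.

Unit 4A: $826,060 · Unit 2C: $321,200 · Unit 5A: $962,120 · Unit 1A: $204,840 · Unit PH1: $302,800 · Unit 4B: $1,129,980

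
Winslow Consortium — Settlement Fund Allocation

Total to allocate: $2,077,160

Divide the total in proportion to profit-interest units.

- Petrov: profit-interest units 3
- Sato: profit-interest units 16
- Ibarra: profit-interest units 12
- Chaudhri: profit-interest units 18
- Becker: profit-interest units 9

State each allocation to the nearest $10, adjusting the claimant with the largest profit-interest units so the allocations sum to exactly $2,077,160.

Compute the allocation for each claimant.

Combined profit-interest units = 58.
Pro-rata amounts: Petrov 3/58 × $2,077,160 = 107,439.31; Sato 16/58 × $2,077,160 = 573,009.66; Ibarra 12/58 × $2,077,160 = 429,757.24; Chaudhri 18/58 × $2,077,160 = 644,635.86; Becker 9/58 × $2,077,160 = 322,317.93.
After rounding ($10): Petrov $107,440; Sato $573,010; Ibarra $429,760; Chaudhri $644,640; Becker $322,320. Sum = $2,077,170.
Difference $2,077,160 − $2,077,170 = −$10 applied to largest profit-interest units (Chaudhri): Chaudhri becomes $644,630.

Petrov: $107,440; Sato: $573,010; Ibarra: $429,760; Chaudhri: $644,630; Becker: $322,320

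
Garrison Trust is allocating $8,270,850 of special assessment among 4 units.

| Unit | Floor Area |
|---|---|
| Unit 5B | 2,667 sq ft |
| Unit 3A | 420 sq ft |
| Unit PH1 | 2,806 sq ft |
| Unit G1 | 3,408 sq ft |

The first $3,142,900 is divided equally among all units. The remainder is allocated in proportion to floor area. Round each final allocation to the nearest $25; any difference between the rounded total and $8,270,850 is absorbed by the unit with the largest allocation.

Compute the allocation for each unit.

First tranche $3,142,900 split equally: $785,725 each.
Remainder $5,127,950 by floor area (total 9,301): Unit 5B 1,470,405.62 → $1,470,400; Unit 3A 231,559.94 → $231,550; Unit PH1 1,547,040.93 → $1,547,050; Unit G1 1,878,943.51 → $1,878,950.
Totals: Unit 5B $785,725 + $1,470,400 = $2,256,125; Unit 3A $785,725 + $231,550 = $1,017,275; Unit PH1 $785,725 + $1,547,050 = $2,332,775; Unit G1 $785,725 + $1,878,950 = $2,664,675.

Unit 5B: $2,256,125 · Unit 3A: $1,017,275 · Unit PH1: $2,332,775 · Unit G1: $2,664,675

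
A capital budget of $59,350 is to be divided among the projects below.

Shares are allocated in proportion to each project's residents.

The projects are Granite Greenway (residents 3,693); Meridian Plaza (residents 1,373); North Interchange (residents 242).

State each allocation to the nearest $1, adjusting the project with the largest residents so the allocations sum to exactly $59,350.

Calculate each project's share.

Granite Greenway: $41,292; Meridian Plaza: $15,352; North Interchange: $2,706

Total residents = 3,693 + 1,373 + 242 = 5,308.
Raw shares: Granite Greenway 41,292.30; Meridian Plaza 15,351.84; North Interchange 2,705.86.
Rounded to nearest $1: Granite Greenway $41,292; Meridian Plaza $15,352; North Interchange $2,706. Sum = $59,350.
Sum already equals the total — no adjustment.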